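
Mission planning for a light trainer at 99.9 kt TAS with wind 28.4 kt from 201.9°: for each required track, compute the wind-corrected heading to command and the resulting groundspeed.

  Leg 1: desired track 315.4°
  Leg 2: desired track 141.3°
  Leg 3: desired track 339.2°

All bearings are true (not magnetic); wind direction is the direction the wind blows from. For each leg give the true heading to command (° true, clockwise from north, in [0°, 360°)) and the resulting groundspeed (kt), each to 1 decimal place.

Leg 1: heading=300.3°, groundspeed=107.8 kt
Leg 2: heading=155.6°, groundspeed=82.8 kt
Leg 3: heading=328.1°, groundspeed=118.9 kt

Leg 1: desired track 315.4°; wind correction -15.1° → command heading 300.3°, groundspeed 107.8 kt
Leg 2: desired track 141.3°; wind correction +14.3° → command heading 155.6°, groundspeed 82.8 kt
Leg 3: desired track 339.2°; wind correction -11.1° → command heading 328.1°, groundspeed 118.9 kt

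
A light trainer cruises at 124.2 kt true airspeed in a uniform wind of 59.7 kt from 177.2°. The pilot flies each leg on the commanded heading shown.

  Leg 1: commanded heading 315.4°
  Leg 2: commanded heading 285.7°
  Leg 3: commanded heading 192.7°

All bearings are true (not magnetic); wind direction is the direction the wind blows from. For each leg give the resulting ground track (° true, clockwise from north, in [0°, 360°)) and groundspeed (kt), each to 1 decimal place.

Leg 1: heading 315.4°; drift +13.3° → track 328.7°, groundspeed 173.3 kt
Leg 2: heading 285.7°; drift +21.6° → track 307.3°, groundspeed 153.9 kt
Leg 3: heading 192.7°; drift +13.5° → track 206.2°, groundspeed 68.6 kt

Leg 1: track=328.7°, groundspeed=173.3 kt
Leg 2: track=307.3°, groundspeed=153.9 kt
Leg 3: track=206.2°, groundspeed=68.6 kt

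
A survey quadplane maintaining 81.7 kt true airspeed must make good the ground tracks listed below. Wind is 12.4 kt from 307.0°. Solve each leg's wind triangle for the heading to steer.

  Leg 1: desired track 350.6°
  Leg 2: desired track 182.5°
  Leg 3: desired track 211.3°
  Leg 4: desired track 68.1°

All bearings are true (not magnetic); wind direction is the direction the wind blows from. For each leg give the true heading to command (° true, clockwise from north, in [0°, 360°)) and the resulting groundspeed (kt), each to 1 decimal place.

Leg 1: heading=344.6°, groundspeed=72.3 kt
Leg 2: heading=189.7°, groundspeed=88.1 kt
Leg 3: heading=220.0°, groundspeed=82.0 kt
Leg 4: heading=60.6°, groundspeed=87.4 kt

Leg 1: desired track 350.6°; wind correction -6.0° → command heading 344.6°, groundspeed 72.3 kt
Leg 2: desired track 182.5°; wind correction +7.2° → command heading 189.7°, groundspeed 88.1 kt
Leg 3: desired track 211.3°; wind correction +8.7° → command heading 220.0°, groundspeed 82.0 kt
Leg 4: desired track 68.1°; wind correction -7.5° → command heading 60.6°, groundspeed 87.4 kt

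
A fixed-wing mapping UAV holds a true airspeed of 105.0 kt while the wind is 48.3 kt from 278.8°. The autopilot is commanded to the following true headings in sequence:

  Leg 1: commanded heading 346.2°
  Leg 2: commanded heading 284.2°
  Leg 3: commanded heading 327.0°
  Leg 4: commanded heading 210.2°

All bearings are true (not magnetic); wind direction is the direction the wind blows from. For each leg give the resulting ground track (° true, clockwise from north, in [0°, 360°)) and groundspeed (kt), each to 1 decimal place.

Leg 1: heading 346.2°; drift +27.3° → track 13.5°, groundspeed 97.3 kt
Leg 2: heading 284.2°; drift +4.6° → track 288.8°, groundspeed 57.1 kt
Leg 3: heading 327.0°; drift +26.3° → track 353.3°, groundspeed 81.2 kt
Leg 4: heading 210.2°; drift -27.2° → track 183.0°, groundspeed 98.3 kt

Leg 1: track=13.5°, groundspeed=97.3 kt
Leg 2: track=288.8°, groundspeed=57.1 kt
Leg 3: track=353.3°, groundspeed=81.2 kt
Leg 4: track=183.0°, groundspeed=98.3 kt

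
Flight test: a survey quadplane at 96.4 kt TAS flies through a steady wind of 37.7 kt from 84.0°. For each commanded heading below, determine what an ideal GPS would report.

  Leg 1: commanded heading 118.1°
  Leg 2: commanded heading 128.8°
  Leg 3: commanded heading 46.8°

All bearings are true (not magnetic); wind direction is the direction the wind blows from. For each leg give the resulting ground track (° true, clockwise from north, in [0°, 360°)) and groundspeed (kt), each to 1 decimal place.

Leg 1: heading 118.1°; drift +18.0° → track 136.1°, groundspeed 68.5 kt
Leg 2: heading 128.8°; drift +20.9° → track 149.7°, groundspeed 74.5 kt
Leg 3: heading 46.8°; drift -19.0° → track 27.8°, groundspeed 70.2 kt

Leg 1: track=136.1°, groundspeed=68.5 kt
Leg 2: track=149.7°, groundspeed=74.5 kt
Leg 3: track=27.8°, groundspeed=70.2 kt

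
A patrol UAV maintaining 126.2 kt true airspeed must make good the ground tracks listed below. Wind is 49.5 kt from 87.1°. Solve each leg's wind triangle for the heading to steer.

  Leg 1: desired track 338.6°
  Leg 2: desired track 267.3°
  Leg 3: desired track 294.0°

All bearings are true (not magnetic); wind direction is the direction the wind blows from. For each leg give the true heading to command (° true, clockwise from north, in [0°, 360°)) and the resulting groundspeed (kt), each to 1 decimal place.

Leg 1: heading=0.4°, groundspeed=132.9 kt
Leg 2: heading=267.4°, groundspeed=175.7 kt
Leg 3: heading=304.2°, groundspeed=168.3 kt

Leg 1: desired track 338.6°; wind correction +21.8° → command heading 0.4°, groundspeed 132.9 kt
Leg 2: desired track 267.3°; wind correction +0.1° → command heading 267.4°, groundspeed 175.7 kt
Leg 3: desired track 294.0°; wind correction +10.2° → command heading 304.2°, groundspeed 168.3 kt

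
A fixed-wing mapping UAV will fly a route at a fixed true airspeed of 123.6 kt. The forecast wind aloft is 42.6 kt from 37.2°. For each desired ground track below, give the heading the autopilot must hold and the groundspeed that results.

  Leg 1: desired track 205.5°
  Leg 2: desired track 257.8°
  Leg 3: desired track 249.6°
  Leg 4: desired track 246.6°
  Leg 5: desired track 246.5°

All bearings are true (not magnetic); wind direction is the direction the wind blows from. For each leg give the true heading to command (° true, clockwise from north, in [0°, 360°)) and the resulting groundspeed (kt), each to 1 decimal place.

Leg 1: desired track 205.5°; wind correction -4.0° → command heading 201.5°, groundspeed 165.0 kt
Leg 2: desired track 257.8°; wind correction +13.0° → command heading 270.8°, groundspeed 152.8 kt
Leg 3: desired track 249.6°; wind correction +10.6° → command heading 260.2°, groundspeed 157.4 kt
Leg 4: desired track 246.6°; wind correction +9.7° → command heading 256.3°, groundspeed 158.9 kt
Leg 5: desired track 246.5°; wind correction +9.7° → command heading 256.2°, groundspeed 159.0 kt

Leg 1: heading=201.5°, groundspeed=165.0 kt
Leg 2: heading=270.8°, groundspeed=152.8 kt
Leg 3: heading=260.2°, groundspeed=157.4 kt
Leg 4: heading=256.3°, groundspeed=158.9 kt
Leg 5: heading=256.2°, groundspeed=159.0 kt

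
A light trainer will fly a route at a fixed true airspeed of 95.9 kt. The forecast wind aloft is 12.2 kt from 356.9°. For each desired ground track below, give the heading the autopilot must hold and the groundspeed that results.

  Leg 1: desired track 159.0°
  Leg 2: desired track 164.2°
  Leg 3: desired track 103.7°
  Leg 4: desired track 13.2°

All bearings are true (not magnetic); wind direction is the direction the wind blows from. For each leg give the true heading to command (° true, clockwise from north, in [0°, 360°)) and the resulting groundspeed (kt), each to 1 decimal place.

Leg 1: heading=156.8°, groundspeed=107.4 kt
Leg 2: heading=162.6°, groundspeed=107.8 kt
Leg 3: heading=96.7°, groundspeed=98.7 kt
Leg 4: heading=11.2°, groundspeed=84.1 kt

Leg 1: desired track 159.0°; wind correction -2.2° → command heading 156.8°, groundspeed 107.4 kt
Leg 2: desired track 164.2°; wind correction -1.6° → command heading 162.6°, groundspeed 107.8 kt
Leg 3: desired track 103.7°; wind correction -7.0° → command heading 96.7°, groundspeed 98.7 kt
Leg 4: desired track 13.2°; wind correction -2.0° → command heading 11.2°, groundspeed 84.1 kt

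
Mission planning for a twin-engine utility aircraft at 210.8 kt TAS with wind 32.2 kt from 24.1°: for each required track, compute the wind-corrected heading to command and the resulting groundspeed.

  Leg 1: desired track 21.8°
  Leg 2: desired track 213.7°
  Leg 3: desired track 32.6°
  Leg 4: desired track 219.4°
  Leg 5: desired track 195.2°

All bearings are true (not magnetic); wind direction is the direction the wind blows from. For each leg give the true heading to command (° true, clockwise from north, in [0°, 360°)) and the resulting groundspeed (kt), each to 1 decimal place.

Leg 1: desired track 21.8°; wind correction +0.4° → command heading 22.2°, groundspeed 178.6 kt
Leg 2: desired track 213.7°; wind correction +1.5° → command heading 215.2°, groundspeed 242.5 kt
Leg 3: desired track 32.6°; wind correction -1.3° → command heading 31.3°, groundspeed 178.9 kt
Leg 4: desired track 219.4°; wind correction +2.3° → command heading 221.7°, groundspeed 241.7 kt
Leg 5: desired track 195.2°; wind correction -1.4° → command heading 193.8°, groundspeed 242.6 kt

Leg 1: heading=22.2°, groundspeed=178.6 kt
Leg 2: heading=215.2°, groundspeed=242.5 kt
Leg 3: heading=31.3°, groundspeed=178.9 kt
Leg 4: heading=221.7°, groundspeed=241.7 kt
Leg 5: heading=193.8°, groundspeed=242.6 kt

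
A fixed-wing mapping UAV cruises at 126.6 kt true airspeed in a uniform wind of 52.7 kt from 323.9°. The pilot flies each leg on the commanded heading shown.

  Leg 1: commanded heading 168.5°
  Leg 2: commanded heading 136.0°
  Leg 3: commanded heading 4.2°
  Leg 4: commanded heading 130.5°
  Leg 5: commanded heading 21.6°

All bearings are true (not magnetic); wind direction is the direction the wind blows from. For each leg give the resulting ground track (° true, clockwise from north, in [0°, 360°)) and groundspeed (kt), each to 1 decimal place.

Leg 1: heading 168.5°; drift -7.2° → track 161.3°, groundspeed 175.9 kt
Leg 2: heading 136.0°; drift +2.3° → track 138.3°, groundspeed 178.9 kt
Leg 3: heading 4.2°; drift +21.5° → track 25.7°, groundspeed 92.9 kt
Leg 4: heading 130.5°; drift +3.9° → track 134.4°, groundspeed 178.3 kt
Leg 5: heading 21.6°; drift +24.3° → track 45.9°, groundspeed 108.0 kt

Leg 1: track=161.3°, groundspeed=175.9 kt
Leg 2: track=138.3°, groundspeed=178.9 kt
Leg 3: track=25.7°, groundspeed=92.9 kt
Leg 4: track=134.4°, groundspeed=178.3 kt
Leg 5: track=45.9°, groundspeed=108.0 kt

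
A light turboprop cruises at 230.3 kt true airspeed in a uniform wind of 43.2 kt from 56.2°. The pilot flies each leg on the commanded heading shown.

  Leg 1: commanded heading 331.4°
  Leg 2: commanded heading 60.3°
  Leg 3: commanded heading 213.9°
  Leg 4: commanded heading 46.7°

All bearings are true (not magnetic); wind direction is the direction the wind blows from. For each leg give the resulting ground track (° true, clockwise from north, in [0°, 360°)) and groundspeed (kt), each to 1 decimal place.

Leg 1: heading 331.4°; drift -10.8° → track 320.6°, groundspeed 230.4 kt
Leg 2: heading 60.3°; drift +0.9° → track 61.2°, groundspeed 187.2 kt
Leg 3: heading 213.9°; drift +3.5° → track 217.4°, groundspeed 270.8 kt
Leg 4: heading 46.7°; drift -2.2° → track 44.5°, groundspeed 187.8 kt

Leg 1: track=320.6°, groundspeed=230.4 kt
Leg 2: track=61.2°, groundspeed=187.2 kt
Leg 3: track=217.4°, groundspeed=270.8 kt
Leg 4: track=44.5°, groundspeed=187.8 kt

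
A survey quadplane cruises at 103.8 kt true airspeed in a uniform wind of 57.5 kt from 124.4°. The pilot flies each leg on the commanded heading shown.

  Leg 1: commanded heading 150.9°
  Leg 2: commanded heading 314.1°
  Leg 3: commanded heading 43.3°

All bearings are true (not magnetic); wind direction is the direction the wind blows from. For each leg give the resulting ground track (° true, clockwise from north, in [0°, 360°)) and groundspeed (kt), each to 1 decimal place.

Leg 1: track=177.0°, groundspeed=58.3 kt
Leg 2: track=310.6°, groundspeed=160.8 kt
Leg 3: track=12.4°, groundspeed=110.6 kt

Leg 1: heading 150.9°; drift +26.1° → track 177.0°, groundspeed 58.3 kt
Leg 2: heading 314.1°; drift -3.5° → track 310.6°, groundspeed 160.8 kt
Leg 3: heading 43.3°; drift -30.9° → track 12.4°, groundspeed 110.6 kt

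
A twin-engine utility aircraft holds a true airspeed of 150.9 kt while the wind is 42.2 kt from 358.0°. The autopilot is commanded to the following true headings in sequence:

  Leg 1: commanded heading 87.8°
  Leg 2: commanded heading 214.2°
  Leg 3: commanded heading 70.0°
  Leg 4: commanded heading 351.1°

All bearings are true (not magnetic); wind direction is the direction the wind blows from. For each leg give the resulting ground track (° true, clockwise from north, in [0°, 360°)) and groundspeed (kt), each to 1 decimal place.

Leg 1: heading 87.8°; drift +15.6° → track 103.4°, groundspeed 156.5 kt
Leg 2: heading 214.2°; drift -7.7° → track 206.5°, groundspeed 186.6 kt
Leg 3: heading 70.0°; drift +16.2° → track 86.2°, groundspeed 143.6 kt
Leg 4: heading 351.1°; drift -2.7° → track 348.4°, groundspeed 109.1 kt

Leg 1: track=103.4°, groundspeed=156.5 kt
Leg 2: track=206.5°, groundspeed=186.6 kt
Leg 3: track=86.2°, groundspeed=143.6 kt
Leg 4: track=348.4°, groundspeed=109.1 kt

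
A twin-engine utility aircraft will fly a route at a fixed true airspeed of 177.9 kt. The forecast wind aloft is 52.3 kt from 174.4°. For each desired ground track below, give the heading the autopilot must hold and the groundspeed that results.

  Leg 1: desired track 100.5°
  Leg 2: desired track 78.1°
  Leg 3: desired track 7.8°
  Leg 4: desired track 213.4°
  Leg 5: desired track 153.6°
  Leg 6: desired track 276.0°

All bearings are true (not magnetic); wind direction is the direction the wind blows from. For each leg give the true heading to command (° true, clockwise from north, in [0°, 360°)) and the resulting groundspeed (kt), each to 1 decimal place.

Leg 1: heading=116.9°, groundspeed=156.2 kt
Leg 2: heading=95.1°, groundspeed=175.9 kt
Leg 3: heading=11.7°, groundspeed=228.4 kt
Leg 4: heading=202.7°, groundspeed=134.2 kt
Leg 5: heading=159.6°, groundspeed=128.0 kt
Leg 6: heading=259.3°, groundspeed=180.9 kt

Leg 1: desired track 100.5°; wind correction +16.4° → command heading 116.9°, groundspeed 156.2 kt
Leg 2: desired track 78.1°; wind correction +17.0° → command heading 95.1°, groundspeed 175.9 kt
Leg 3: desired track 7.8°; wind correction +3.9° → command heading 11.7°, groundspeed 228.4 kt
Leg 4: desired track 213.4°; wind correction -10.7° → command heading 202.7°, groundspeed 134.2 kt
Leg 5: desired track 153.6°; wind correction +6.0° → command heading 159.6°, groundspeed 128.0 kt
Leg 6: desired track 276.0°; wind correction -16.7° → command heading 259.3°, groundspeed 180.9 kt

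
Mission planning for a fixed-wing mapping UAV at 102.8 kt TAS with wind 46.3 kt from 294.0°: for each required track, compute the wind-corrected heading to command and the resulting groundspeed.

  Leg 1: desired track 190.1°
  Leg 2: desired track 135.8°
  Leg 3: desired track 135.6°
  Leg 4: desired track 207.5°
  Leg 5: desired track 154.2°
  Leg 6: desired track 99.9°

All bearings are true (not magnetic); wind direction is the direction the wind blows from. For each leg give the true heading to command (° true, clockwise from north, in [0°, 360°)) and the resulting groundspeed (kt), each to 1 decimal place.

Leg 1: desired track 190.1°; wind correction +25.9° → command heading 216.0°, groundspeed 103.6 kt
Leg 2: desired track 135.8°; wind correction +9.6° → command heading 145.4°, groundspeed 144.3 kt
Leg 3: desired track 135.6°; wind correction +9.5° → command heading 145.1°, groundspeed 144.4 kt
Leg 4: desired track 207.5°; wind correction +26.7° → command heading 234.2°, groundspeed 89.0 kt
Leg 5: desired track 154.2°; wind correction +16.9° → command heading 171.1°, groundspeed 133.7 kt
Leg 6: desired track 99.9°; wind correction -6.3° → command heading 93.6°, groundspeed 147.1 kt

Leg 1: heading=216.0°, groundspeed=103.6 kt
Leg 2: heading=145.4°, groundspeed=144.3 kt
Leg 3: heading=145.1°, groundspeed=144.4 kt
Leg 4: heading=234.2°, groundspeed=89.0 kt
Leg 5: heading=171.1°, groundspeed=133.7 kt
Leg 6: heading=93.6°, groundspeed=147.1 kt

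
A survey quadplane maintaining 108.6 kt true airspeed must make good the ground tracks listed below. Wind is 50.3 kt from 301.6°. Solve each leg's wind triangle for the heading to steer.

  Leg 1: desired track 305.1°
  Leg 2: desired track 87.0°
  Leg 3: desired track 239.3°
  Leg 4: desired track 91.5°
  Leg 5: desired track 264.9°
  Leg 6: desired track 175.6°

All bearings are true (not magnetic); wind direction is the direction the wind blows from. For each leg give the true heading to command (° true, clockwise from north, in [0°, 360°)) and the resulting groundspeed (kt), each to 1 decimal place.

Leg 1: heading=303.5°, groundspeed=58.4 kt
Leg 2: heading=71.8°, groundspeed=146.2 kt
Leg 3: heading=263.5°, groundspeed=75.7 kt
Leg 4: heading=78.1°, groundspeed=149.1 kt
Leg 5: heading=281.0°, groundspeed=64.0 kt
Leg 6: heading=197.6°, groundspeed=130.3 kt

Leg 1: desired track 305.1°; wind correction -1.6° → command heading 303.5°, groundspeed 58.4 kt
Leg 2: desired track 87.0°; wind correction -15.2° → command heading 71.8°, groundspeed 146.2 kt
Leg 3: desired track 239.3°; wind correction +24.2° → command heading 263.5°, groundspeed 75.7 kt
Leg 4: desired track 91.5°; wind correction -13.4° → command heading 78.1°, groundspeed 149.1 kt
Leg 5: desired track 264.9°; wind correction +16.1° → command heading 281.0°, groundspeed 64.0 kt
Leg 6: desired track 175.6°; wind correction +22.0° → command heading 197.6°, groundspeed 130.3 kt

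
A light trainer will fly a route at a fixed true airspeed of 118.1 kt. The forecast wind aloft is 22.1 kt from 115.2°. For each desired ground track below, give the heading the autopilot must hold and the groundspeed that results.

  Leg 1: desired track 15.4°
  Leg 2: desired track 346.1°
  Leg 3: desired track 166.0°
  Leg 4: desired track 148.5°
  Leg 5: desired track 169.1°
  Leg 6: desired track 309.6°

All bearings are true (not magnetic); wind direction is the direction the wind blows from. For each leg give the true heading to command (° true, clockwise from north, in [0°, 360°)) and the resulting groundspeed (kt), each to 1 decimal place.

Leg 1: heading=26.0°, groundspeed=119.8 kt
Leg 2: heading=354.5°, groundspeed=130.8 kt
Leg 3: heading=157.7°, groundspeed=102.9 kt
Leg 4: heading=142.6°, groundspeed=99.0 kt
Leg 5: heading=160.4°, groundspeed=103.7 kt
Leg 6: heading=312.3°, groundspeed=139.4 kt

Leg 1: desired track 15.4°; wind correction +10.6° → command heading 26.0°, groundspeed 119.8 kt
Leg 2: desired track 346.1°; wind correction +8.4° → command heading 354.5°, groundspeed 130.8 kt
Leg 3: desired track 166.0°; wind correction -8.3° → command heading 157.7°, groundspeed 102.9 kt
Leg 4: desired track 148.5°; wind correction -5.9° → command heading 142.6°, groundspeed 99.0 kt
Leg 5: desired track 169.1°; wind correction -8.7° → command heading 160.4°, groundspeed 103.7 kt
Leg 6: desired track 309.6°; wind correction +2.7° → command heading 312.3°, groundspeed 139.4 kt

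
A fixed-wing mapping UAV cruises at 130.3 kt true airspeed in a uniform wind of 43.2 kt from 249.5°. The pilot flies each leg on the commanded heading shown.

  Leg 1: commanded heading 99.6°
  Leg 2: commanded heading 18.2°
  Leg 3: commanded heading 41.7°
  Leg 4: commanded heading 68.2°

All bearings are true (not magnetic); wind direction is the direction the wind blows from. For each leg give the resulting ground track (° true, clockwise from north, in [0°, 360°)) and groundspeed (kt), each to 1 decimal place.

Leg 1: heading 99.6°; drift -7.4° → track 92.2°, groundspeed 169.1 kt
Leg 2: heading 18.2°; drift +12.1° → track 30.3°, groundspeed 160.9 kt
Leg 3: heading 41.7°; drift +6.8° → track 48.5°, groundspeed 169.7 kt
Leg 4: heading 68.2°; drift +0.3° → track 68.5°, groundspeed 173.5 kt

Leg 1: track=92.2°, groundspeed=169.1 kt
Leg 2: track=30.3°, groundspeed=160.9 kt
Leg 3: track=48.5°, groundspeed=169.7 kt
Leg 4: track=68.5°, groundspeed=173.5 kt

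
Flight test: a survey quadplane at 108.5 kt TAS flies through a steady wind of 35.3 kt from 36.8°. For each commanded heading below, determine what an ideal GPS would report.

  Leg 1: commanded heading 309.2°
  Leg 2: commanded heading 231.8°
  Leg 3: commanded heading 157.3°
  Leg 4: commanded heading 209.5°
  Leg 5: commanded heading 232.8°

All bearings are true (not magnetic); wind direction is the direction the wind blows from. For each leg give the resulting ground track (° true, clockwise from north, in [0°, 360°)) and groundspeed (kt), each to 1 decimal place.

Leg 1: heading 309.2°; drift -18.2° → track 291.0°, groundspeed 112.7 kt
Leg 2: heading 231.8°; drift -3.7° → track 228.1°, groundspeed 142.9 kt
Leg 3: heading 157.3°; drift +13.5° → track 170.8°, groundspeed 130.0 kt
Leg 4: heading 209.5°; drift +1.8° → track 211.3°, groundspeed 143.6 kt
Leg 5: heading 232.8°; drift -3.9° → track 228.9°, groundspeed 142.8 kt

Leg 1: track=291.0°, groundspeed=112.7 kt
Leg 2: track=228.1°, groundspeed=142.9 kt
Leg 3: track=170.8°, groundspeed=130.0 kt
Leg 4: track=211.3°, groundspeed=143.6 kt
Leg 5: track=228.9°, groundspeed=142.8 kt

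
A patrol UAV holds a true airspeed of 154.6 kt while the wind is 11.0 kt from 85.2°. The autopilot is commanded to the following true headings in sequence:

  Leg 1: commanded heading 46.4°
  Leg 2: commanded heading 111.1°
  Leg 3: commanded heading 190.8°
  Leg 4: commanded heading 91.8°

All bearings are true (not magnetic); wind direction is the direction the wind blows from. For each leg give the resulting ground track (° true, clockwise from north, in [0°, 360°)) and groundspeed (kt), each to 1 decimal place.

Leg 1: heading 46.4°; drift -2.7° → track 43.7°, groundspeed 146.2 kt
Leg 2: heading 111.1°; drift +1.9° → track 113.0°, groundspeed 144.8 kt
Leg 3: heading 190.8°; drift +3.8° → track 194.6°, groundspeed 157.9 kt
Leg 4: heading 91.8°; drift +0.5° → track 92.3°, groundspeed 143.7 kt

Leg 1: track=43.7°, groundspeed=146.2 kt
Leg 2: track=113.0°, groundspeed=144.8 kt
Leg 3: track=194.6°, groundspeed=157.9 kt
Leg 4: track=92.3°, groundspeed=143.7 kt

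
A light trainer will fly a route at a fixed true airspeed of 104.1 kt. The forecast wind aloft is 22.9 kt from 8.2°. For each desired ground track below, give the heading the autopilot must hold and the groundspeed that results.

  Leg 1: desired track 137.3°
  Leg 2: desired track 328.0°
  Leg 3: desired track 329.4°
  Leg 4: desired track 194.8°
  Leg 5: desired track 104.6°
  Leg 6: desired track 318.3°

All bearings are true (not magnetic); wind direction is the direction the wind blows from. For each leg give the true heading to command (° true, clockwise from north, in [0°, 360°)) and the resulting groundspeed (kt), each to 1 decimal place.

Leg 1: desired track 137.3°; wind correction -9.8° → command heading 127.5°, groundspeed 117.0 kt
Leg 2: desired track 328.0°; wind correction +8.2° → command heading 336.2°, groundspeed 85.6 kt
Leg 3: desired track 329.4°; wind correction +7.9° → command heading 337.3°, groundspeed 85.3 kt
Leg 4: desired track 194.8°; wind correction +1.4° → command heading 196.2°, groundspeed 126.8 kt
Leg 5: desired track 104.6°; wind correction -12.6° → command heading 92.0°, groundspeed 104.1 kt
Leg 6: desired track 318.3°; wind correction +9.7° → command heading 328.0°, groundspeed 87.9 kt

Leg 1: heading=127.5°, groundspeed=117.0 kt
Leg 2: heading=336.2°, groundspeed=85.6 kt
Leg 3: heading=337.3°, groundspeed=85.3 kt
Leg 4: heading=196.2°, groundspeed=126.8 kt
Leg 5: heading=92.0°, groundspeed=104.1 kt
Leg 6: heading=328.0°, groundspeed=87.9 kt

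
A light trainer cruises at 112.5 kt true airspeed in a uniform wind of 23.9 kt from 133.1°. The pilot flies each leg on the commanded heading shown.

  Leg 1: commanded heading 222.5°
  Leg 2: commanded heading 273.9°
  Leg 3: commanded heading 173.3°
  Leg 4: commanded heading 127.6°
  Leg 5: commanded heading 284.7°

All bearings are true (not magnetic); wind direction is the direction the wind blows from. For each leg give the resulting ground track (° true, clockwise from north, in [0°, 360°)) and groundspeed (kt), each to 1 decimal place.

Leg 1: heading 222.5°; drift +12.0° → track 234.5°, groundspeed 114.8 kt
Leg 2: heading 273.9°; drift +6.6° → track 280.5°, groundspeed 131.9 kt
Leg 3: heading 173.3°; drift +9.3° → track 182.6°, groundspeed 95.5 kt
Leg 4: heading 127.6°; drift -1.5° → track 126.1°, groundspeed 88.7 kt
Leg 5: heading 284.7°; drift +4.9° → track 289.6°, groundspeed 134.0 kt

Leg 1: track=234.5°, groundspeed=114.8 kt
Leg 2: track=280.5°, groundspeed=131.9 kt
Leg 3: track=182.6°, groundspeed=95.5 kt
Leg 4: track=126.1°, groundspeed=88.7 kt
Leg 5: track=289.6°, groundspeed=134.0 kt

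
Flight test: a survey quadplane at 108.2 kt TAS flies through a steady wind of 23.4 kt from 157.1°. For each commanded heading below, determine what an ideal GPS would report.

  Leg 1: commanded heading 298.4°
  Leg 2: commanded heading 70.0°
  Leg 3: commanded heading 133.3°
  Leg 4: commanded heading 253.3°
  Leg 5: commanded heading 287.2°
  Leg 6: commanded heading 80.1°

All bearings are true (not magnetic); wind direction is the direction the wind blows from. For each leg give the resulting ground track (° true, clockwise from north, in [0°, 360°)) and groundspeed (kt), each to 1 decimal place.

Leg 1: heading 298.4°; drift +6.6° → track 305.0°, groundspeed 127.3 kt
Leg 2: heading 70.0°; drift -12.3° → track 57.7°, groundspeed 109.5 kt
Leg 3: heading 133.3°; drift -6.2° → track 127.1°, groundspeed 87.3 kt
Leg 4: heading 253.3°; drift +11.9° → track 265.2°, groundspeed 113.1 kt
Leg 5: heading 287.2°; drift +8.3° → track 295.5°, groundspeed 124.6 kt
Leg 6: heading 80.1°; drift -12.5° → track 67.6°, groundspeed 105.4 kt

Leg 1: track=305.0°, groundspeed=127.3 kt
Leg 2: track=57.7°, groundspeed=109.5 kt
Leg 3: track=127.1°, groundspeed=87.3 kt
Leg 4: track=265.2°, groundspeed=113.1 kt
Leg 5: track=295.5°, groundspeed=124.6 kt
Leg 6: track=67.6°, groundspeed=105.4 kt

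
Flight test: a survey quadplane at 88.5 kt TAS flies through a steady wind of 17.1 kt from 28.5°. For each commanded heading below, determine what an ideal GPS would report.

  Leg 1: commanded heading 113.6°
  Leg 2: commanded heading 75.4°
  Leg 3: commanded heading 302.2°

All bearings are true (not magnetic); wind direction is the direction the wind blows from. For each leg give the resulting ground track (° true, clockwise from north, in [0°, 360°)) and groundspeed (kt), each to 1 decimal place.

Leg 1: heading 113.6°; drift +11.1° → track 124.7°, groundspeed 88.7 kt
Leg 2: heading 75.4°; drift +9.2° → track 84.6°, groundspeed 77.8 kt
Leg 3: heading 302.2°; drift -11.0° → track 291.2°, groundspeed 89.0 kt

Leg 1: track=124.7°, groundspeed=88.7 kt
Leg 2: track=84.6°, groundspeed=77.8 kt
Leg 3: track=291.2°, groundspeed=89.0 kt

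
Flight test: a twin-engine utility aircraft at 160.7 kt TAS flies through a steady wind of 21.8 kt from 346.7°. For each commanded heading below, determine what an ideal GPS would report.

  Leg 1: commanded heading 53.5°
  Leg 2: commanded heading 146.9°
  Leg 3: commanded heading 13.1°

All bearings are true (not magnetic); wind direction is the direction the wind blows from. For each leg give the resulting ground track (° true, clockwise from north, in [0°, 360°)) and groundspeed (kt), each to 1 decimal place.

Leg 1: track=61.0°, groundspeed=153.4 kt
Leg 2: track=149.2°, groundspeed=181.4 kt
Leg 3: track=17.0°, groundspeed=141.5 kt

Leg 1: heading 53.5°; drift +7.5° → track 61.0°, groundspeed 153.4 kt
Leg 2: heading 146.9°; drift +2.3° → track 149.2°, groundspeed 181.4 kt
Leg 3: heading 13.1°; drift +3.9° → track 17.0°, groundspeed 141.5 kt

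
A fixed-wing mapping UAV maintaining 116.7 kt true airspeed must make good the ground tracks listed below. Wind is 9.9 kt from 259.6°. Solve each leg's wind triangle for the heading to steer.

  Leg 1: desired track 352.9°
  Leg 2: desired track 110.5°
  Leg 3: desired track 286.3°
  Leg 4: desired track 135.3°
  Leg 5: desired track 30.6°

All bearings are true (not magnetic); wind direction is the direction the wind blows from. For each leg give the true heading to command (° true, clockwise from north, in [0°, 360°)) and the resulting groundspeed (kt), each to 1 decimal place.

Leg 1: heading=348.0°, groundspeed=116.9 kt
Leg 2: heading=113.0°, groundspeed=125.1 kt
Leg 3: heading=284.1°, groundspeed=107.8 kt
Leg 4: heading=139.3°, groundspeed=122.0 kt
Leg 5: heading=26.9°, groundspeed=123.0 kt

Leg 1: desired track 352.9°; wind correction -4.9° → command heading 348.0°, groundspeed 116.9 kt
Leg 2: desired track 110.5°; wind correction +2.5° → command heading 113.0°, groundspeed 125.1 kt
Leg 3: desired track 286.3°; wind correction -2.2° → command heading 284.1°, groundspeed 107.8 kt
Leg 4: desired track 135.3°; wind correction +4.0° → command heading 139.3°, groundspeed 122.0 kt
Leg 5: desired track 30.6°; wind correction -3.7° → command heading 26.9°, groundspeed 123.0 kt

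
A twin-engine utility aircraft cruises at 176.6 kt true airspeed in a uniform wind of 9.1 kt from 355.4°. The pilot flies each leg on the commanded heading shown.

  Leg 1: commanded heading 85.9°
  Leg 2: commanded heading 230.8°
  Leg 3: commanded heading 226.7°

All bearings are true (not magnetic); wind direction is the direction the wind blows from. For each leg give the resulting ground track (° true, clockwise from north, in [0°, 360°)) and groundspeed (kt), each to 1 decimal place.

Leg 1: track=88.8°, groundspeed=176.9 kt
Leg 2: track=228.4°, groundspeed=181.9 kt
Leg 3: track=224.5°, groundspeed=182.4 kt

Leg 1: heading 85.9°; drift +2.9° → track 88.8°, groundspeed 176.9 kt
Leg 2: heading 230.8°; drift -2.4° → track 228.4°, groundspeed 181.9 kt
Leg 3: heading 226.7°; drift -2.2° → track 224.5°, groundspeed 182.4 kt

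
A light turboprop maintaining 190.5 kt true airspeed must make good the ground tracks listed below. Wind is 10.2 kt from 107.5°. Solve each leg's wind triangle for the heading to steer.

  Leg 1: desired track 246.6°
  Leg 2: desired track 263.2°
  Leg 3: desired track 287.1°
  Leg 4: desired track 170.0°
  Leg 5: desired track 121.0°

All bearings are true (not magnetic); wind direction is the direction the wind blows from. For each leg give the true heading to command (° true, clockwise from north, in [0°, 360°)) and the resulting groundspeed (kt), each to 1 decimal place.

Leg 1: heading=244.6°, groundspeed=198.1 kt
Leg 2: heading=261.9°, groundspeed=199.8 kt
Leg 3: heading=287.1°, groundspeed=200.7 kt
Leg 4: heading=167.3°, groundspeed=185.6 kt
Leg 5: heading=120.3°, groundspeed=180.6 kt

Leg 1: desired track 246.6°; wind correction -2.0° → command heading 244.6°, groundspeed 198.1 kt
Leg 2: desired track 263.2°; wind correction -1.3° → command heading 261.9°, groundspeed 199.8 kt
Leg 3: desired track 287.1°; wind correction +0.0° → command heading 287.1°, groundspeed 200.7 kt
Leg 4: desired track 170.0°; wind correction -2.7° → command heading 167.3°, groundspeed 185.6 kt
Leg 5: desired track 121.0°; wind correction -0.7° → command heading 120.3°, groundspeed 180.6 kt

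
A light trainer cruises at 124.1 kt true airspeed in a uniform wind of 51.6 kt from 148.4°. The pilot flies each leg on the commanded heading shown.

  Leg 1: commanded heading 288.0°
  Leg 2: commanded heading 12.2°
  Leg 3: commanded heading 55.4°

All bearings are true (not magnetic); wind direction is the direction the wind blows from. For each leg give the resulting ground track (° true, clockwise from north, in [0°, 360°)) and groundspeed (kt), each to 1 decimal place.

Leg 1: track=299.6°, groundspeed=166.8 kt
Leg 2: track=359.7°, groundspeed=165.2 kt
Leg 3: track=33.3°, groundspeed=136.9 kt

Leg 1: heading 288.0°; drift +11.6° → track 299.6°, groundspeed 166.8 kt
Leg 2: heading 12.2°; drift -12.5° → track 359.7°, groundspeed 165.2 kt
Leg 3: heading 55.4°; drift -22.1° → track 33.3°, groundspeed 136.9 kt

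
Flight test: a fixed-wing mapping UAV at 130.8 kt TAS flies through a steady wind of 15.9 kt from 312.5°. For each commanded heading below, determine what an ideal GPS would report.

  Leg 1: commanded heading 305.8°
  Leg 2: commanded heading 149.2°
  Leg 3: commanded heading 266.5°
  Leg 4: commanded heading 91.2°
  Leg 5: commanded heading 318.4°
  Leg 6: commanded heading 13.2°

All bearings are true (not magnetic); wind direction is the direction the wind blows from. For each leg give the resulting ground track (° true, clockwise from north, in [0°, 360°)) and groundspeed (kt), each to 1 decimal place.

Leg 1: track=304.9°, groundspeed=115.0 kt
Leg 2: track=147.4°, groundspeed=146.1 kt
Leg 3: track=261.0°, groundspeed=120.3 kt
Leg 4: track=95.4°, groundspeed=143.1 kt
Leg 5: track=319.2°, groundspeed=115.0 kt
Leg 6: track=19.6°, groundspeed=123.8 kt

Leg 1: heading 305.8°; drift -0.9° → track 304.9°, groundspeed 115.0 kt
Leg 2: heading 149.2°; drift -1.8° → track 147.4°, groundspeed 146.1 kt
Leg 3: heading 266.5°; drift -5.5° → track 261.0°, groundspeed 120.3 kt
Leg 4: heading 91.2°; drift +4.2° → track 95.4°, groundspeed 143.1 kt
Leg 5: heading 318.4°; drift +0.8° → track 319.2°, groundspeed 115.0 kt
Leg 6: heading 13.2°; drift +6.4° → track 19.6°, groundspeed 123.8 kt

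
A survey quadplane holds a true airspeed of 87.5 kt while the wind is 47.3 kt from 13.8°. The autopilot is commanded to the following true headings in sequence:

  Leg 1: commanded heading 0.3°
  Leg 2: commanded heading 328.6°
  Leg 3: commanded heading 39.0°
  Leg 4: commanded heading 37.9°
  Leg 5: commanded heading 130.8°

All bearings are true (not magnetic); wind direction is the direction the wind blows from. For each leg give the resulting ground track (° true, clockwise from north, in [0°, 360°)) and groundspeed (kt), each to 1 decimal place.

Leg 1: heading 0.3°; drift -14.9° → track 345.4°, groundspeed 43.0 kt
Leg 2: heading 328.6°; drift -31.8° → track 296.8°, groundspeed 63.7 kt
Leg 3: heading 39.0°; drift +24.3° → track 63.3°, groundspeed 49.0 kt
Leg 4: heading 37.9°; drift +23.5° → track 61.4°, groundspeed 48.3 kt
Leg 5: heading 130.8°; drift +21.1° → track 151.9°, groundspeed 116.8 kt

Leg 1: track=345.4°, groundspeed=43.0 kt
Leg 2: track=296.8°, groundspeed=63.7 kt
Leg 3: track=63.3°, groundspeed=49.0 kt
Leg 4: track=61.4°, groundspeed=48.3 kt
Leg 5: track=151.9°, groundspeed=116.8 kt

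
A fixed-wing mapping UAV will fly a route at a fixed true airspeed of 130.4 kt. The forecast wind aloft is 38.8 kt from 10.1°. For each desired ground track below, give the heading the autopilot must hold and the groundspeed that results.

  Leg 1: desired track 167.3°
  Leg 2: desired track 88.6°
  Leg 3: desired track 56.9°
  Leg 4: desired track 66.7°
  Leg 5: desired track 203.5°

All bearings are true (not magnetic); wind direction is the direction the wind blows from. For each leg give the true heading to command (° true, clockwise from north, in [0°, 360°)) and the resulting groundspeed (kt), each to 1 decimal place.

Leg 1: heading=160.7°, groundspeed=165.3 kt
Leg 2: heading=71.6°, groundspeed=117.0 kt
Leg 3: heading=44.4°, groundspeed=100.7 kt
Leg 4: heading=52.3°, groundspeed=105.0 kt
Leg 5: heading=207.5°, groundspeed=167.8 kt

Leg 1: desired track 167.3°; wind correction -6.6° → command heading 160.7°, groundspeed 165.3 kt
Leg 2: desired track 88.6°; wind correction -17.0° → command heading 71.6°, groundspeed 117.0 kt
Leg 3: desired track 56.9°; wind correction -12.5° → command heading 44.4°, groundspeed 100.7 kt
Leg 4: desired track 66.7°; wind correction -14.4° → command heading 52.3°, groundspeed 105.0 kt
Leg 5: desired track 203.5°; wind correction +4.0° → command heading 207.5°, groundspeed 167.8 kt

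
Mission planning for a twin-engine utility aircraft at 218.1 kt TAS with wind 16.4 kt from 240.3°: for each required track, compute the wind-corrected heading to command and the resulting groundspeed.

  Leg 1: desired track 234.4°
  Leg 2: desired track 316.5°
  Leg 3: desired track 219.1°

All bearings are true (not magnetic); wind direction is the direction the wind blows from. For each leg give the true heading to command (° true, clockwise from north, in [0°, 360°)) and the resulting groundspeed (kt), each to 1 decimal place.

Leg 1: desired track 234.4°; wind correction +0.4° → command heading 234.8°, groundspeed 201.8 kt
Leg 2: desired track 316.5°; wind correction -4.2° → command heading 312.3°, groundspeed 213.6 kt
Leg 3: desired track 219.1°; wind correction +1.6° → command heading 220.7°, groundspeed 202.7 kt

Leg 1: heading=234.8°, groundspeed=201.8 kt
Leg 2: heading=312.3°, groundspeed=213.6 kt
Leg 3: heading=220.7°, groundspeed=202.7 kt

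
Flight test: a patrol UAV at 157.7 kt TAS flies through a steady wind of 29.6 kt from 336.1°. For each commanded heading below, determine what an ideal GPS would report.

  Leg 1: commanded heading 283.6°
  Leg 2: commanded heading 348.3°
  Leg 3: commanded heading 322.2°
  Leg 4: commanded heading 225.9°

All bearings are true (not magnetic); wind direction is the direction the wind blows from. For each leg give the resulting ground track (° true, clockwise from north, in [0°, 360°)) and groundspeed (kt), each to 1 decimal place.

Leg 1: heading 283.6°; drift -9.5° → track 274.1°, groundspeed 141.6 kt
Leg 2: heading 348.3°; drift +2.8° → track 351.1°, groundspeed 128.9 kt
Leg 3: heading 322.2°; drift -3.2° → track 319.0°, groundspeed 129.2 kt
Leg 4: heading 225.9°; drift -9.4° → track 216.5°, groundspeed 170.2 kt

Leg 1: track=274.1°, groundspeed=141.6 kt
Leg 2: track=351.1°, groundspeed=128.9 kt
Leg 3: track=319.0°, groundspeed=129.2 kt
Leg 4: track=216.5°, groundspeed=170.2 kt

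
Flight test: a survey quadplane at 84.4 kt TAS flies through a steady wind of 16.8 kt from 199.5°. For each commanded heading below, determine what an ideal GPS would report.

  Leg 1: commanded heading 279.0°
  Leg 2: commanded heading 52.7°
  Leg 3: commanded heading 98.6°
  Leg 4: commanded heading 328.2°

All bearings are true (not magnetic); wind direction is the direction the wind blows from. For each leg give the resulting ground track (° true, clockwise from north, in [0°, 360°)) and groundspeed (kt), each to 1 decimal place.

Leg 1: heading 279.0°; drift +11.5° → track 290.5°, groundspeed 83.0 kt
Leg 2: heading 52.7°; drift -5.3° → track 47.4°, groundspeed 98.9 kt
Leg 3: heading 98.6°; drift -10.7° → track 87.9°, groundspeed 89.1 kt
Leg 4: heading 328.2°; drift +7.9° → track 336.1°, groundspeed 95.8 kt

Leg 1: track=290.5°, groundspeed=83.0 kt
Leg 2: track=47.4°, groundspeed=98.9 kt
Leg 3: track=87.9°, groundspeed=89.1 kt
Leg 4: track=336.1°, groundspeed=95.8 kt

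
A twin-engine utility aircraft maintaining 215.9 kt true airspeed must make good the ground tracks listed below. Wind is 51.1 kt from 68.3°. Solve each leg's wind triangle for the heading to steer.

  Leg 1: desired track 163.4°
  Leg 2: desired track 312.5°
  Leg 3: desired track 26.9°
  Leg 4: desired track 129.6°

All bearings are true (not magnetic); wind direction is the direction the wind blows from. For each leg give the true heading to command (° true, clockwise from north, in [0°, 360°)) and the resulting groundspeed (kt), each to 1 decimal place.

Leg 1: desired track 163.4°; wind correction -13.6° → command heading 149.8°, groundspeed 214.4 kt
Leg 2: desired track 312.5°; wind correction +12.3° → command heading 324.8°, groundspeed 233.2 kt
Leg 3: desired track 26.9°; wind correction +9.0° → command heading 35.9°, groundspeed 174.9 kt
Leg 4: desired track 129.6°; wind correction -12.0° → command heading 117.6°, groundspeed 186.7 kt

Leg 1: heading=149.8°, groundspeed=214.4 kt
Leg 2: heading=324.8°, groundspeed=233.2 kt
Leg 3: heading=35.9°, groundspeed=174.9 kt
Leg 4: heading=117.6°, groundspeed=186.7 kt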